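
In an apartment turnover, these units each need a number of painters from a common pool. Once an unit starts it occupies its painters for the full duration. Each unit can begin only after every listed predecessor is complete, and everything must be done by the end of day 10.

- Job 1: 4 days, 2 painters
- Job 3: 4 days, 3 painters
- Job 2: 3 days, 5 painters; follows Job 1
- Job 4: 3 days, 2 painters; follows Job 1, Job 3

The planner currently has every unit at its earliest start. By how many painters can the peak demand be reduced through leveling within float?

2

Early-start peak: d1:5  d2:5  d3:5  d4:5  d5:7  d6:7  d7:7  d8:0  d9:0  d10:0 ⇒ 7.
Leveled (Job 1@1, Job 3@1, Job 2@5, Job 4@8): d1:5  d2:5  d3:5  d4:5  d5:5  d6:5  d7:5  d8:2  d9:2  d10:2 ⇒ 5.
Reduction 7 − 5 = 2.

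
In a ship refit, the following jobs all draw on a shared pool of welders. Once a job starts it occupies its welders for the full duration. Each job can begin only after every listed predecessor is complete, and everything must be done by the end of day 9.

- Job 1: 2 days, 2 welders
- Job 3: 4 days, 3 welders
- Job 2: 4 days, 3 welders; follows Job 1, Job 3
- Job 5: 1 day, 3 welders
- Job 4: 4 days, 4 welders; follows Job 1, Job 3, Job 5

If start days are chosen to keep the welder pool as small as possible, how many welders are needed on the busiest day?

7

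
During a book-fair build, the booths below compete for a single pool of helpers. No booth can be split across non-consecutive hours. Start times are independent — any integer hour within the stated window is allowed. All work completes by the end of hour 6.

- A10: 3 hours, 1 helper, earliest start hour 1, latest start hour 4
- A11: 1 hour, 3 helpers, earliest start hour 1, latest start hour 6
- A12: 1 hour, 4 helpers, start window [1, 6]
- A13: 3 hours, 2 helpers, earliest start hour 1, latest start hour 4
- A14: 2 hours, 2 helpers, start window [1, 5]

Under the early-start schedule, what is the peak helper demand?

12

Early-start schedule: A10@1, A11@1, A12@1, A13@1, A14@1.
Load per hour: hour 1: 12, hour 2: 5, hour 3: 3, hour 4: 0, hour 5: 0, hour 6: 0.
Peak is 12.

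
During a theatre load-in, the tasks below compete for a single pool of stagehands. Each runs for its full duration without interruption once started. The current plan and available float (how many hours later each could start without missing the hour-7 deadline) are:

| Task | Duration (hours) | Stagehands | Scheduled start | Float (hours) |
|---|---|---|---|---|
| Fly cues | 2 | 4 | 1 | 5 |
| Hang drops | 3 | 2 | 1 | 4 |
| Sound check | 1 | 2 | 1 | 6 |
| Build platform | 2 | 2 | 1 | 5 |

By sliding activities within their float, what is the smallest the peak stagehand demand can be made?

Early-start (Fly cues@1, Hang drops@1, Sound check@1, Build platform@1) gives peak 10: h1:10  h2:8  h3:2  h4:0  h5:0  h6:0  h7:0.
Shift Hang drops→3, Sound check→3, Build platform→4.
Schedule Fly cues@1, Hang drops@3, Sound check@3, Build platform@4: h1:4  h2:4  h3:4  h4:4  h5:4  h6:0  h7:0 — peak 4.

4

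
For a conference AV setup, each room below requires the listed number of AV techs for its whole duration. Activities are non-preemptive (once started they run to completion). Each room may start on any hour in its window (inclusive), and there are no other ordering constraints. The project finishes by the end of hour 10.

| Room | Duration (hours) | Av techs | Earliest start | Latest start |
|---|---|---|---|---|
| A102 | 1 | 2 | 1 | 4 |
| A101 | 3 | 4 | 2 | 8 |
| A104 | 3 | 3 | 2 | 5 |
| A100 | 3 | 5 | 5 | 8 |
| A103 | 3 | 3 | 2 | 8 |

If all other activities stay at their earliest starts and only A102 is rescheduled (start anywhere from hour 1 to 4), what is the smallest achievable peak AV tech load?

A102@1: h1:2  h2:10  h3:10  h4:10  h5:5  h6:5  h7:5  h8:0  h9:0  h10:0 → peak 10
A102@2: h1:0  h2:12  h3:10  h4:10  h5:5  h6:5  h7:5  h8:0  h9:0  h10:0 → peak 12
A102@3: h1:0  h2:10  h3:12  h4:10  h5:5  h6:5  h7:5  h8:0  h9:0  h10:0 → peak 12
A102@4: h1:0  h2:10  h3:10  h4:12  h5:5  h6:5  h7:5  h8:0  h9:0  h10:0 → peak 12
Best is A102@1, peak 10.

10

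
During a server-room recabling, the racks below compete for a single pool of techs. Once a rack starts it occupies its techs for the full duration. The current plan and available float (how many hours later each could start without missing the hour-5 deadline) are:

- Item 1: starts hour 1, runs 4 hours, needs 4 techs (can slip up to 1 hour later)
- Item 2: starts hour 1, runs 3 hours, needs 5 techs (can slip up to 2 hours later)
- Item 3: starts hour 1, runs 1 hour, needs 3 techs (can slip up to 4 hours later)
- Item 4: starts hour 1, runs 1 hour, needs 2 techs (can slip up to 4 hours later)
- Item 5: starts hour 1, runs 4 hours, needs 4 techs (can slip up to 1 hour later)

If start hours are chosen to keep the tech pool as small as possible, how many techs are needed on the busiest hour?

13

Early-start (Item 1@1, Item 2@1, Item 3@1, Item 4@1, Item 5@1) gives peak 18: h1:18  h2:13  h3:13  h4:8  h5:0.
Shift Item 4→4, Item 5→2.
Schedule Item 1@1, Item 2@1, Item 3@1, Item 4@4, Item 5@2: h1:12  h2:13  h3:13  h4:10  h5:4 — peak 13.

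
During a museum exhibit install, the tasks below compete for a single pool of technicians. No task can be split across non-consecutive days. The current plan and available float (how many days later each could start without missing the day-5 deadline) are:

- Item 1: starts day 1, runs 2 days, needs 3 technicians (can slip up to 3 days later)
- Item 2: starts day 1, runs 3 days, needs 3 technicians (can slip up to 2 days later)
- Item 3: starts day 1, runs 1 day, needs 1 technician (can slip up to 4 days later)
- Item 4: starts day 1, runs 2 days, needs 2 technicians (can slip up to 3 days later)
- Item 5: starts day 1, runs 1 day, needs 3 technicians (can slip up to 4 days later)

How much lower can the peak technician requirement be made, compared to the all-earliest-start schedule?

6

Early-start peak: d1:12  d2:8  d3:3  d4:0  d5:0 ⇒ 12.
Leveled (Item 1@1, Item 2@1, Item 3@3, Item 4@3, Item 5@4): d1:6  d2:6  d3:6  d4:5  d5:0 ⇒ 6.
Reduction 12 − 6 = 6.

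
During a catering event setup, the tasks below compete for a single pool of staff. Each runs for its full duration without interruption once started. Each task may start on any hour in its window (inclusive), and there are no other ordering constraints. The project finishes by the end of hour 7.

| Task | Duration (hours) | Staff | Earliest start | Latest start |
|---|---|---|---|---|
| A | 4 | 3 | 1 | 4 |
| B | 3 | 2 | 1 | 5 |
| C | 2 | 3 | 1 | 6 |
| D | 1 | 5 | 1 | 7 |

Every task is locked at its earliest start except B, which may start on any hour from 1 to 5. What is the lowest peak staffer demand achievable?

11

B@1: h1:13  h2:8  h3:5  h4:3  h5:0  h6:0  h7:0 → peak 13
B@2: h1:11  h2:8  h3:5  h4:5  h5:0  h6:0  h7:0 → peak 11
B@3: h1:11  h2:6  h3:5  h4:5  h5:2  h6:0  h7:0 → peak 11
B@4: h1:11  h2:6  h3:3  h4:5  h5:2  h6:2  h7:0 → peak 11
B@5: h1:11  h2:6  h3:3  h4:3  h5:2  h6:2  h7:2 → peak 11
Best is B@2, peak 11.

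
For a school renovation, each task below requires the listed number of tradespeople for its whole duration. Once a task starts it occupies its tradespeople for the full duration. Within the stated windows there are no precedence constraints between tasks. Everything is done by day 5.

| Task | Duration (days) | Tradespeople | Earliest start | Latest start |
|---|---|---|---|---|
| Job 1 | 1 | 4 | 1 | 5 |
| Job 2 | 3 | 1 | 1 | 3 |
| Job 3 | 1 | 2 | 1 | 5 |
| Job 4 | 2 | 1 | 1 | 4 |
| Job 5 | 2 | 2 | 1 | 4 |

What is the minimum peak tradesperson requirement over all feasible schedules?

Early-start (Job 1@1, Job 2@1, Job 3@1, Job 4@1, Job 5@1) gives peak 10: d1:10  d2:4  d3:1  d4:0  d5:0.
Shift Job 2→2, Job 3→2, Job 4→2, Job 5→3.
Schedule Job 1@1, Job 2@2, Job 3@2, Job 4@2, Job 5@3: d1:4  d2:4  d3:4  d4:3  d5:0 — peak 4.

4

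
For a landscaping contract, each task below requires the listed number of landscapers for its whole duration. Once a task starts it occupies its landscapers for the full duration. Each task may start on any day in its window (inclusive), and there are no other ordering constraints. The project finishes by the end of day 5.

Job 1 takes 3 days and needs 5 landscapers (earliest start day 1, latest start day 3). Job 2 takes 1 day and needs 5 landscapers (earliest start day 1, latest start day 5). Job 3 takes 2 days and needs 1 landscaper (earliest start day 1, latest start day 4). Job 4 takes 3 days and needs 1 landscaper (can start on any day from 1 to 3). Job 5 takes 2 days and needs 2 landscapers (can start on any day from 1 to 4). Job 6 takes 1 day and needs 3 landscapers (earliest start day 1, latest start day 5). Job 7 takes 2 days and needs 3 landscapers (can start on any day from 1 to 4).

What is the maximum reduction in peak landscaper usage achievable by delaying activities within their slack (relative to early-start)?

12

Early-start peak: d1:20  d2:12  d3:6  d4:0  d5:0 ⇒ 20.
Leveled (Job 1@1, Job 2@5, Job 3@1, Job 4@1, Job 5@3, Job 6@4, Job 7@4): d1:7  d2:7  d3:8  d4:8  d5:8 ⇒ 8.
Reduction 20 − 8 = 12.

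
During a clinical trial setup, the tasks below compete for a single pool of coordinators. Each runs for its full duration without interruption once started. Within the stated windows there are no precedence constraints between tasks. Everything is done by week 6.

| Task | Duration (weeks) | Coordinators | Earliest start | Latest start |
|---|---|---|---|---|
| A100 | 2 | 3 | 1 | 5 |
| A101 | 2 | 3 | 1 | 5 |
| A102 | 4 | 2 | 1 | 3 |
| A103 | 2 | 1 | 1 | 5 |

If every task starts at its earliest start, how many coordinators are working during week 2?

9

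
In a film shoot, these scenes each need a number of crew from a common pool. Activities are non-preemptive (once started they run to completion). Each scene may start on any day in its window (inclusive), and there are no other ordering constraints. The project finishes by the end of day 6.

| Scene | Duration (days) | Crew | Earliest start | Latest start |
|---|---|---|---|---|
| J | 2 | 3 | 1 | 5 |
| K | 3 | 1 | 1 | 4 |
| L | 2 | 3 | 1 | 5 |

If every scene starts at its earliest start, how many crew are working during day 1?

At early start, day 1 has: J, K, L.
Demand: 3 + 1 + 3 = 7.

7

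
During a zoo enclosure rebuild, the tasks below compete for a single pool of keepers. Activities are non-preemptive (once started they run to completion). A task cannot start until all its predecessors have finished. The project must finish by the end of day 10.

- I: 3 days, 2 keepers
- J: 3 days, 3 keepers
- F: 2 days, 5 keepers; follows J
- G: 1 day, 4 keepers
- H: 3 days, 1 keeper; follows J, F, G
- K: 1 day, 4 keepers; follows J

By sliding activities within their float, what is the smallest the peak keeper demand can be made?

Early-start (I@1, J@1, F@4, G@1, H@6, K@4) gives peak 9: d1:9  d2:5  d3:5  d4:9  d5:5  d6:1  d7:1  d8:1  d9:0  d10:0.
Shift G→6, H→7, K→7.
Schedule I@1, J@1, F@4, G@6, H@7, K@7: d1:5  d2:5  d3:5  d4:5  d5:5  d6:4  d7:5  d8:1  d9:1  d10:0 — peak 5.

5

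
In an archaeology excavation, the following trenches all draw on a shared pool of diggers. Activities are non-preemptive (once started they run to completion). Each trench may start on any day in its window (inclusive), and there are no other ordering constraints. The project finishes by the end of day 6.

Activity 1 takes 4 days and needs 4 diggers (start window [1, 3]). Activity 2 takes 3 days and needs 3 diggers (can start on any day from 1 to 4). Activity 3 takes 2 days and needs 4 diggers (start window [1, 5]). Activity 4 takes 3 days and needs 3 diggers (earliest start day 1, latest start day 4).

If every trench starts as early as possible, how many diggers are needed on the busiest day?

14

Early-start schedule: Activity 1@1, Activity 2@1, Activity 3@1, Activity 4@1.
Load per day: day 1: 14, day 2: 14, day 3: 10, day 4: 4, day 5: 0, day 6: 0.
Peak is 14.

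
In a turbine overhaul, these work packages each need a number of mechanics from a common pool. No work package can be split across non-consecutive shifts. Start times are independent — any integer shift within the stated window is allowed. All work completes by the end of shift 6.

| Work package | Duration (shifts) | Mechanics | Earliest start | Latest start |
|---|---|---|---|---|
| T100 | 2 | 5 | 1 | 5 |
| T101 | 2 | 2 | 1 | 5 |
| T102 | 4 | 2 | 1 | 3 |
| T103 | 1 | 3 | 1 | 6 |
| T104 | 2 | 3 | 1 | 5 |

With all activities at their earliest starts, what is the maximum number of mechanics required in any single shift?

Early-start schedule: T100@1, T101@1, T102@1, T103@1, T104@1.
Load per shift: shift 1: 15, shift 2: 12, shift 3: 2, shift 4: 2, shift 5: 0, shift 6: 0.
Peak is 15.

15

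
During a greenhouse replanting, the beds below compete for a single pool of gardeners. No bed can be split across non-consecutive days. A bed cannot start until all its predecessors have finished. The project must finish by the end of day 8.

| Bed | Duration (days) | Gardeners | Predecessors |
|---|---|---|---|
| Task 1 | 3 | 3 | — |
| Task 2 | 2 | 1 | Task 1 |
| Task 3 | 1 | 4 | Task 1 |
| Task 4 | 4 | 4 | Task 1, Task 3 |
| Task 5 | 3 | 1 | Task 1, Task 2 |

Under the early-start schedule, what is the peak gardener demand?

5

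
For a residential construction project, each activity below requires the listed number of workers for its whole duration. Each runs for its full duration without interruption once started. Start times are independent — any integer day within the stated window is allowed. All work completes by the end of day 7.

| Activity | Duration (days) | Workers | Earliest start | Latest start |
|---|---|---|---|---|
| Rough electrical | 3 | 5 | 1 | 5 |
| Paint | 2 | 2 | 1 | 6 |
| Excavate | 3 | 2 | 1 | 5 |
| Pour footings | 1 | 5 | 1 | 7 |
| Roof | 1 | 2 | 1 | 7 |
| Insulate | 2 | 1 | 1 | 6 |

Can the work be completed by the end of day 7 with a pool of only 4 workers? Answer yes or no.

no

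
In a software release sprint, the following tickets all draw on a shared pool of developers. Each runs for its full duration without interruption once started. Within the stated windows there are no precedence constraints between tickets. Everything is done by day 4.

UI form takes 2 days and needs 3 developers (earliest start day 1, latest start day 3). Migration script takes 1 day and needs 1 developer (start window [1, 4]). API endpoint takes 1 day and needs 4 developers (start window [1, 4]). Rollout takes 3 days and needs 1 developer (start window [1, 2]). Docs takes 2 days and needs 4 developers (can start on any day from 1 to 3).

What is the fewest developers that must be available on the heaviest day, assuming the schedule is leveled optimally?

Early-start (UI form@1, Migration script@1, API endpoint@1, Rollout@1, Docs@1) gives peak 13: d1:13  d2:8  d3:1  d4:0.
Shift Migration script→2, Rollout→2, Docs→3.
Schedule UI form@1, Migration script@2, API endpoint@1, Rollout@2, Docs@3: d1:7  d2:5  d3:5  d4:5 — peak 7.

7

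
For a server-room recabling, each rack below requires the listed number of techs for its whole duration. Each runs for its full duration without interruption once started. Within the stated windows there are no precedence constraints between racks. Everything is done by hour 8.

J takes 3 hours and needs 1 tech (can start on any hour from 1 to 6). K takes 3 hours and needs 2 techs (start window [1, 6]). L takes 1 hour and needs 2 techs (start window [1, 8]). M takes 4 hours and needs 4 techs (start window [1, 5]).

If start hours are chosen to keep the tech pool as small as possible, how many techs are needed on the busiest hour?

Early-start (J@1, K@1, L@1, M@1) gives peak 9: h1:9  h2:7  h3:7  h4:4  h5:0  h6:0  h7:0  h8:0.
Shift L→4, M→5.
Schedule J@1, K@1, L@4, M@5: h1:3  h2:3  h3:3  h4:2  h5:4  h6:4  h7:4  h8:4 — peak 4.
Total tech-hours = 27 over 8 hours ⇒ peak ≥ ⌈27/8⌉ = 4, so 4 is optimal.

4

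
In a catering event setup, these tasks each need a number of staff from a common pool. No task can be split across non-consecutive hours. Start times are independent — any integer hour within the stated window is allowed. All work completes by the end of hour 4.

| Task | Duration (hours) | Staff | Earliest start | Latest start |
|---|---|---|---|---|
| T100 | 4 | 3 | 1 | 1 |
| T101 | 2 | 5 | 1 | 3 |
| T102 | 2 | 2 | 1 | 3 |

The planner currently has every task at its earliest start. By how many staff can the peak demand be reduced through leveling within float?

2

Early-start peak: h1:10  h2:10  h3:3  h4:3 ⇒ 10.
Leveled (T100@1, T101@1, T102@3): h1:8  h2:8  h3:5  h4:5 ⇒ 8.
Reduction 10 − 8 = 2.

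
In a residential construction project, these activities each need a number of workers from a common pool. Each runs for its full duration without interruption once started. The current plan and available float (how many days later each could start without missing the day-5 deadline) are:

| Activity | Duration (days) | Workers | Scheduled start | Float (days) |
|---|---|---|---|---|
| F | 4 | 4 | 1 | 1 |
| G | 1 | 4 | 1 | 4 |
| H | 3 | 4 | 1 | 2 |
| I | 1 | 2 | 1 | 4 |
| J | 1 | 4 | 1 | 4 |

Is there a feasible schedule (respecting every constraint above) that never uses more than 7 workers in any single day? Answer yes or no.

Total worker-days = 38; over 5 days the average is 38/5 > 7, so some day must exceed 7.

no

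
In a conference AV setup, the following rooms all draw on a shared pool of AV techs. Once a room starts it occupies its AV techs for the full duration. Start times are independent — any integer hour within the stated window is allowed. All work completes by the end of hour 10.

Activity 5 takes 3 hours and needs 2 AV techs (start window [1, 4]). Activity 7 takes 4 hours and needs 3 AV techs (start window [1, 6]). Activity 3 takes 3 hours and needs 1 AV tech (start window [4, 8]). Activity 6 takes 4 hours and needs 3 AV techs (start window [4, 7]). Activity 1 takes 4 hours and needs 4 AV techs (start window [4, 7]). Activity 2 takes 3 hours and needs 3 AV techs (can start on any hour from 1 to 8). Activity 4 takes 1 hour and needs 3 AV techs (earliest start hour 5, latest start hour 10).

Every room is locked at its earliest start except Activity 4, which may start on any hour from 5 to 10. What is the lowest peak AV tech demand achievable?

Activity 4@5: h1:8  h2:8  h3:8  h4:11  h5:11  h6:8  h7:7  h8:0  h9:0  h10:0 → peak 11
Activity 4@6: h1:8  h2:8  h3:8  h4:11  h5:8  h6:11  h7:7  h8:0  h9:0  h10:0 → peak 11
Activity 4@7: h1:8  h2:8  h3:8  h4:11  h5:8  h6:8  h7:10  h8:0  h9:0  h10:0 → peak 11
Activity 4@8: h1:8  h2:8  h3:8  h4:11  h5:8  h6:8  h7:7  h8:3  h9:0  h10:0 → peak 11
Activity 4@9: h1:8  h2:8  h3:8  h4:11  h5:8  h6:8  h7:7  h8:0  h9:3  h10:0 → peak 11
Activity 4@10: h1:8  h2:8  h3:8  h4:11  h5:8  h6:8  h7:7  h8:0  h9:0  h10:3 → peak 11
Best is Activity 4@5, peak 11.

11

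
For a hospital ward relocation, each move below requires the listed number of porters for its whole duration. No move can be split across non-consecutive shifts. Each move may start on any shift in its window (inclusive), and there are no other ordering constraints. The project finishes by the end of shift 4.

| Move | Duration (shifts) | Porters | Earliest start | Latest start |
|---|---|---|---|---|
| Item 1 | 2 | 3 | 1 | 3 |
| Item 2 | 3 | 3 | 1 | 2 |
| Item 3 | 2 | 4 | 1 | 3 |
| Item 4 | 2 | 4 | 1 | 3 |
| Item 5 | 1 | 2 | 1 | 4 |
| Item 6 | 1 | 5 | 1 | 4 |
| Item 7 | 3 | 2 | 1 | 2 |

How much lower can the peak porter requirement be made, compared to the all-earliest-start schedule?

11

Early-start peak: s1:23  s2:16  s3:5  s4:0 ⇒ 23.
Leveled (Item 1@1, Item 2@1, Item 3@1, Item 4@3, Item 5@1, Item 6@4, Item 7@2): s1:12  s2:12  s3:9  s4:11 ⇒ 12.
Reduction 23 − 12 = 11.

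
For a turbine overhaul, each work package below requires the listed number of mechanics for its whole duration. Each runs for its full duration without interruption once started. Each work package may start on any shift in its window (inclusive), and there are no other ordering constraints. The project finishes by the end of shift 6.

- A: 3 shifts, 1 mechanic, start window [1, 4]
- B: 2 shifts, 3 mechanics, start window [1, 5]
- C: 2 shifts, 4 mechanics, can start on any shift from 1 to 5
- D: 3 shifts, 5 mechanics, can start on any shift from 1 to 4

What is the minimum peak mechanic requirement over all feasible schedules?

Early-start (A@1, B@1, C@1, D@1) gives peak 13: s1:13  s2:13  s3:6  s4:0  s5:0  s6:0.
Shift B→4, C→4.
Schedule A@1, B@4, C@4, D@1: s1:6  s2:6  s3:6  s4:7  s5:7  s6:0 — peak 7.

7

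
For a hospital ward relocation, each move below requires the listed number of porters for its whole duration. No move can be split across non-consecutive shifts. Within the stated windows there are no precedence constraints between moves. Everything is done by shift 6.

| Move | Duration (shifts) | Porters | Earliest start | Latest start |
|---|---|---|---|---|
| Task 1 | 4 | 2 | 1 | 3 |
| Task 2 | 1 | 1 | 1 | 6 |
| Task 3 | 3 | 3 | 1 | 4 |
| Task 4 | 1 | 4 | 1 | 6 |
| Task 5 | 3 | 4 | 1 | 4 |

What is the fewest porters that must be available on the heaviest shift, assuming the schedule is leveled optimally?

Early-start (Task 1@1, Task 2@1, Task 3@1, Task 4@1, Task 5@1) gives peak 14: s1:14  s2:9  s3:9  s4:2  s5:0  s6:0.
Shift Task 3→4, Task 4→5.
Schedule Task 1@1, Task 2@1, Task 3@4, Task 4@5, Task 5@1: s1:7  s2:6  s3:6  s4:5  s5:7  s6:3 — peak 7.

7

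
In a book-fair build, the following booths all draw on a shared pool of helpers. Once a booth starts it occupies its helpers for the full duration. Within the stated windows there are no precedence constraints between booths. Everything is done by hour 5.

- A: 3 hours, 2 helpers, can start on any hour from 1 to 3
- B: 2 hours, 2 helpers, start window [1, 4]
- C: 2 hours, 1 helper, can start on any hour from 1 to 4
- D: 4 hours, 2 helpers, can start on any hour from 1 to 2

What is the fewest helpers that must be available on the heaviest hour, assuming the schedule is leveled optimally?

Early-start (A@1, B@1, C@1, D@1) gives peak 7: h1:7  h2:7  h3:4  h4:2  h5:0.
Shift B→4.
Schedule A@1, B@4, C@1, D@1: h1:5  h2:5  h3:4  h4:4  h5:2 — peak 5.

5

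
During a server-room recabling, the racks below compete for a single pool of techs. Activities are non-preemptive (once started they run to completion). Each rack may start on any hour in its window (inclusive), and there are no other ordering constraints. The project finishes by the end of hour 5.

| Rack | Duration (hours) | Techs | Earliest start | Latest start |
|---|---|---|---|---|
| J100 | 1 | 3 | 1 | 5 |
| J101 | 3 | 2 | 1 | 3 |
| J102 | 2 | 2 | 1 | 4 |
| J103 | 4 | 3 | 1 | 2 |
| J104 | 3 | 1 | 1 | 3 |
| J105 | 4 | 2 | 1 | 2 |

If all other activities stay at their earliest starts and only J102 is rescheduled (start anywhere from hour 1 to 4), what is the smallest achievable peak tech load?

J102@1: h1:13  h2:10  h3:8  h4:5  h5:0 → peak 13
J102@2: h1:11  h2:10  h3:10  h4:5  h5:0 → peak 11
J102@3: h1:11  h2:8  h3:10  h4:7  h5:0 → peak 11
J102@4: h1:11  h2:8  h3:8  h4:7  h5:2 → peak 11
Best is J102@2, peak 11.

11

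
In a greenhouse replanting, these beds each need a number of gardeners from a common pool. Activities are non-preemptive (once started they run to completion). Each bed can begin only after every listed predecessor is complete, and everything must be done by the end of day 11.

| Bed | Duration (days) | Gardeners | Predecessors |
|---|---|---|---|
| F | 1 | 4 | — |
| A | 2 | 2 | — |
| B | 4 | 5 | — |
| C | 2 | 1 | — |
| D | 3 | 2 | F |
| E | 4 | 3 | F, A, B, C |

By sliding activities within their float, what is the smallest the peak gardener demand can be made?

5

Early-start (F@1, A@1, B@1, C@1, D@2, E@5) gives peak 12: d1:12  d2:10  d3:7  d4:7  d5:3  d6:3  d7:3  d8:3  d9:0  d10:0  d11:0.
Shift A→2, B→4, D→8, E→8.
Schedule F@1, A@2, B@4, C@1, D@8, E@8: d1:5  d2:3  d3:2  d4:5  d5:5  d6:5  d7:5  d8:5  d9:5  d10:5  d11:3 — peak 5.
Total gardener-days = 48 over 11 days ⇒ peak ≥ ⌈48/11⌉ = 5, so 5 is optimal.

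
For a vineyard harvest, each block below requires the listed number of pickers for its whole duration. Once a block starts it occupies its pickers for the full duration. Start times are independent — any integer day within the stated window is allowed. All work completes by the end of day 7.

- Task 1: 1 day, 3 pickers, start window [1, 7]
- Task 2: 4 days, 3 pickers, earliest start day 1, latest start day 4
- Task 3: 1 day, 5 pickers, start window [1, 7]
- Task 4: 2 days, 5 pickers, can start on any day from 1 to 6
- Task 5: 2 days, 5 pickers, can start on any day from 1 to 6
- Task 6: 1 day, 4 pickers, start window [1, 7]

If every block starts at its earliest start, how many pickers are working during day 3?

3

At early start, day 3 has: Task 2.
Demand: 3 = 3.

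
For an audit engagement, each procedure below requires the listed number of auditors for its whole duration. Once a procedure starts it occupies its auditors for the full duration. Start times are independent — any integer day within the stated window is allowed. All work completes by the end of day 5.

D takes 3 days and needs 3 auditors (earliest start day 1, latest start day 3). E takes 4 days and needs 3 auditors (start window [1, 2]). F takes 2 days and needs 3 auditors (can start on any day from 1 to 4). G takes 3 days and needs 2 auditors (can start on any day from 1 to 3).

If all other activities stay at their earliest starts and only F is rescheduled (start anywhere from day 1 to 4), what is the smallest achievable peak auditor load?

F@1: d1:11  d2:11  d3:8  d4:3  d5:0 → peak 11
F@2: d1:8  d2:11  d3:11  d4:3  d5:0 → peak 11
F@3: d1:8  d2:8  d3:11  d4:6  d5:0 → peak 11
F@4: d1:8  d2:8  d3:8  d4:6  d5:3 → peak 8
Best is F@4, peak 8.

8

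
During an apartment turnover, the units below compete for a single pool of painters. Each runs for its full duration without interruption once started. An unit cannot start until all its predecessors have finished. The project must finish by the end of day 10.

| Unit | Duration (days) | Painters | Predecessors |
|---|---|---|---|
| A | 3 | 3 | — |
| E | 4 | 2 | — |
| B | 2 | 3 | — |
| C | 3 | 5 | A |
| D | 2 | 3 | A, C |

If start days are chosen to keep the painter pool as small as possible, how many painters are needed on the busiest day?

5

Early-start (A@1, E@1, B@1, C@4, D@7) gives peak 8: d1:8  d2:8  d3:5  d4:7  d5:5  d6:5  d7:3  d8:3  d9:0  d10:0.
Shift B→4, C→6, D→9.
Schedule A@1, E@1, B@4, C@6, D@9: d1:5  d2:5  d3:5  d4:5  d5:3  d6:5  d7:5  d8:5  d9:3  d10:3 — peak 5.
Total painter-days = 44 over 10 days ⇒ peak ≥ ⌈44/10⌉ = 5, so 5 is optimal.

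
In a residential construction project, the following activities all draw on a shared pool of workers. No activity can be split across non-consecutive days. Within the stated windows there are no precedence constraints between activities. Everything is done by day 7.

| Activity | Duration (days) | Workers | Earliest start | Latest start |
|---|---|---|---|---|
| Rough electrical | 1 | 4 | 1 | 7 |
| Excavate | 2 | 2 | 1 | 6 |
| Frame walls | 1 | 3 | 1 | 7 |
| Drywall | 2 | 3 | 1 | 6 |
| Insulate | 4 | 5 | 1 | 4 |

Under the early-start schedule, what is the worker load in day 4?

5

At early start, day 4 has: Insulate.
Demand: 5 = 5.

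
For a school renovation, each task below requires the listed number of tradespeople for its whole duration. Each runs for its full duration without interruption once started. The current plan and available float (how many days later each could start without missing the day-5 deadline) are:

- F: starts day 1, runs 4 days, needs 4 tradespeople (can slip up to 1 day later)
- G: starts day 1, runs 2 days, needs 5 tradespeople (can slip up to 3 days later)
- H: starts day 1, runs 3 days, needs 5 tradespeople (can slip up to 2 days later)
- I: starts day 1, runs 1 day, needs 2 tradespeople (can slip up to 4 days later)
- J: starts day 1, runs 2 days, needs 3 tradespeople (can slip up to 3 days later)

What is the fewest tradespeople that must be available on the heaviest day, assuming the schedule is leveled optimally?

12

Early-start (F@1, G@1, H@1, I@1, J@1) gives peak 19: d1:19  d2:17  d3:9  d4:4  d5:0.
Shift H→3, J→2.
Schedule F@1, G@1, H@3, I@1, J@2: d1:11  d2:12  d3:12  d4:9  d5:5 — peak 12.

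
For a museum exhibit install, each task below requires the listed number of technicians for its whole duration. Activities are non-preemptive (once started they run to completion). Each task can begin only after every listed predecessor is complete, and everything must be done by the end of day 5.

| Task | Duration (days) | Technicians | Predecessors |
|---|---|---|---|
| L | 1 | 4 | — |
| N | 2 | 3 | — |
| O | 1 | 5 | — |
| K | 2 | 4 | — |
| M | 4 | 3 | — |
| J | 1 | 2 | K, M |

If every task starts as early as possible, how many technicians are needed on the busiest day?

19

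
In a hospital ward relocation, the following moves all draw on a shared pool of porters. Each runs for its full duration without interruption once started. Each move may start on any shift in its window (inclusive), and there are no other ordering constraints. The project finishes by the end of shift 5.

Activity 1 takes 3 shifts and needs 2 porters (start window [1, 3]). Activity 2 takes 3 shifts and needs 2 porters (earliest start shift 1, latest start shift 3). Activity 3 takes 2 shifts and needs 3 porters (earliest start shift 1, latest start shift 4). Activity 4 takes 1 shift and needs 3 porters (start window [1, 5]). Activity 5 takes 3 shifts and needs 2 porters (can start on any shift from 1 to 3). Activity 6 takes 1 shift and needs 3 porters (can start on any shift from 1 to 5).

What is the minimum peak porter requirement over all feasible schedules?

Early-start (Activity 1@1, Activity 2@1, Activity 3@1, Activity 4@1, Activity 5@1, Activity 6@1) gives peak 15: s1:15  s2:9  s3:6  s4:0  s5:0.
Shift Activity 3→4, Activity 4→4, Activity 6→5.
Schedule Activity 1@1, Activity 2@1, Activity 3@4, Activity 4@4, Activity 5@1, Activity 6@5: s1:6  s2:6  s3:6  s4:6  s5:6 — peak 6.
Total porter-shifts = 30 over 5 shifts ⇒ peak ≥ ⌈30/5⌉ = 6, so 6 is optimal.

6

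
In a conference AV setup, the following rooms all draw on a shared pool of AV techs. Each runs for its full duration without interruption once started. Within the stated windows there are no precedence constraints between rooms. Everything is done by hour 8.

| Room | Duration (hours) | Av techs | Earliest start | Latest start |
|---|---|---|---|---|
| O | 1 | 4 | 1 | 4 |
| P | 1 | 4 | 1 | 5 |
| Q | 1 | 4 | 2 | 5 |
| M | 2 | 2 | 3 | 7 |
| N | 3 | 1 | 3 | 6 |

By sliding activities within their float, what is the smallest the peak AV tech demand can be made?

Early-start (O@1, P@1, Q@2, M@3, N@3) gives peak 8: h1:8  h2:4  h3:3  h4:3  h5:1  h6:0  h7:0  h8:0.
Shift P→2, Q→3, M→4, N→4.
Schedule O@1, P@2, Q@3, M@4, N@4: h1:4  h2:4  h3:4  h4:3  h5:3  h6:1  h7:0  h8:0 — peak 4.

4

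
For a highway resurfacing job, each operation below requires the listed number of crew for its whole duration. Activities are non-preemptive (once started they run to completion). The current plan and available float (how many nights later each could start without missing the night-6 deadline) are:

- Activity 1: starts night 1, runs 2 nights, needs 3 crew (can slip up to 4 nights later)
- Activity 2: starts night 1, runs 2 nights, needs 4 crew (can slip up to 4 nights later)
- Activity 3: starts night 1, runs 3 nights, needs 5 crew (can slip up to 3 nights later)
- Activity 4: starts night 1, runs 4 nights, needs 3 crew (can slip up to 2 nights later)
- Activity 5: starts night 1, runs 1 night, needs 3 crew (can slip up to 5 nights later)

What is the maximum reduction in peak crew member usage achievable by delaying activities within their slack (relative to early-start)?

10

Early-start peak: n1:18  n2:15  n3:8  n4:3  n5:0  n6:0 ⇒ 18.
Leveled (Activity 1@1, Activity 2@1, Activity 3@3, Activity 4@3, Activity 5@6): n1:7  n2:7  n3:8  n4:8  n5:8  n6:6 ⇒ 8.
Reduction 18 − 8 = 10.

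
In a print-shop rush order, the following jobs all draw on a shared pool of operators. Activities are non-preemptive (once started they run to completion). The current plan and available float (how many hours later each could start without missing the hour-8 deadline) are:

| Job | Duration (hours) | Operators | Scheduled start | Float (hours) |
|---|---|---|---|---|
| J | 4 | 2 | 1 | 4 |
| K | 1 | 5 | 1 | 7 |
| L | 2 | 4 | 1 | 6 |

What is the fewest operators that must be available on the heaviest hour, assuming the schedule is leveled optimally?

Early-start (J@1, K@1, L@1) gives peak 11: h1:11  h2:6  h3:2  h4:2  h5:0  h6:0  h7:0  h8:0.
Shift K→5, L→6.
Schedule J@1, K@5, L@6: h1:2  h2:2  h3:2  h4:2  h5:5  h6:4  h7:4  h8:0 — peak 5.

5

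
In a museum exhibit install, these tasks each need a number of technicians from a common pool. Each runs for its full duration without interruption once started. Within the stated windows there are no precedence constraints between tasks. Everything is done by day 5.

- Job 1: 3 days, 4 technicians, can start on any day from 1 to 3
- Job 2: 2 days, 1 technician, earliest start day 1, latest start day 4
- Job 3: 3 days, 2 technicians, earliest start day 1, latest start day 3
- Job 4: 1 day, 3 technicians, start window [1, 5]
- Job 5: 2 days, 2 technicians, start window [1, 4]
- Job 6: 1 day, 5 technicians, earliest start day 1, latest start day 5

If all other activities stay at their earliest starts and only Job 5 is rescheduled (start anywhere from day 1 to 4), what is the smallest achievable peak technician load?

15

Job 5@1: d1:17  d2:9  d3:6  d4:0  d5:0 → peak 17
Job 5@2: d1:15  d2:9  d3:8  d4:0  d5:0 → peak 15
Job 5@3: d1:15  d2:7  d3:8  d4:2  d5:0 → peak 15
Job 5@4: d1:15  d2:7  d3:6  d4:2  d5:2 → peak 15
Best is Job 5@2, peak 15.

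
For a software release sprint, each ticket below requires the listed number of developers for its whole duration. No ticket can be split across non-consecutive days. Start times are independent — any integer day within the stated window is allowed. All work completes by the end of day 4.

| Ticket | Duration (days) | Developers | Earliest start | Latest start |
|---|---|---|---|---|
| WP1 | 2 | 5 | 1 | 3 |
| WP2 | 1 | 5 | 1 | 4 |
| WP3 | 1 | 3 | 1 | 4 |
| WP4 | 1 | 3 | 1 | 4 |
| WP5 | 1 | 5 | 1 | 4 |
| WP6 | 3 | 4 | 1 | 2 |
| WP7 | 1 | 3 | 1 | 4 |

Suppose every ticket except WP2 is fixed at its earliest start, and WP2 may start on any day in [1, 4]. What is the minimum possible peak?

WP2@1: d1:28  d2:9  d3:4  d4:0 → peak 28
WP2@2: d1:23  d2:14  d3:4  d4:0 → peak 23
WP2@3: d1:23  d2:9  d3:9  d4:0 → peak 23
WP2@4: d1:23  d2:9  d3:4  d4:5 → peak 23
Best is WP2@2, peak 23.

23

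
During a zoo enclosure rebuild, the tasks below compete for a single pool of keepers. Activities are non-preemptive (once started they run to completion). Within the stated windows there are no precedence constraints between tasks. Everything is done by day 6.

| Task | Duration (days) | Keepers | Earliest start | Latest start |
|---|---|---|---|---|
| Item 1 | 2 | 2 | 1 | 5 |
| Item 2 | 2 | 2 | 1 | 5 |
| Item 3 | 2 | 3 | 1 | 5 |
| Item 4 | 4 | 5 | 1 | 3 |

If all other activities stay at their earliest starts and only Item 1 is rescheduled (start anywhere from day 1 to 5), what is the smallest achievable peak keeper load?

10

Item 1@1: d1:12  d2:12  d3:5  d4:5  d5:0  d6:0 → peak 12
Item 1@2: d1:10  d2:12  d3:7  d4:5  d5:0  d6:0 → peak 12
Item 1@3: d1:10  d2:10  d3:7  d4:7  d5:0  d6:0 → peak 10
Item 1@4: d1:10  d2:10  d3:5  d4:7  d5:2  d6:0 → peak 10
Item 1@5: d1:10  d2:10  d3:5  d4:5  d5:2  d6:2 → peak 10
Best is Item 1@3, peak 10.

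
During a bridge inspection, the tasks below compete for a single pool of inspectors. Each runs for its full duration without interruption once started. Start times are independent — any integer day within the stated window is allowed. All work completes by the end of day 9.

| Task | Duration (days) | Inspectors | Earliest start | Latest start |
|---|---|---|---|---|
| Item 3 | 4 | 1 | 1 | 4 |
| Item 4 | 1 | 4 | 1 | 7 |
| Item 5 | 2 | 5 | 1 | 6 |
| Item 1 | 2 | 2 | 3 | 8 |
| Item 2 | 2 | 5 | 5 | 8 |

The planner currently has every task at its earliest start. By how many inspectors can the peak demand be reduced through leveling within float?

5

Early-start peak: d1:10  d2:6  d3:3  d4:3  d5:5  d6:5  d7:0  d8:0  d9:0 ⇒ 10.
Leveled (Item 3@1, Item 4@1, Item 5@5, Item 1@3, Item 2@7): d1:5  d2:1  d3:3  d4:3  d5:5  d6:5  d7:5  d8:5  d9:0 ⇒ 5.
Reduction 10 − 5 = 5.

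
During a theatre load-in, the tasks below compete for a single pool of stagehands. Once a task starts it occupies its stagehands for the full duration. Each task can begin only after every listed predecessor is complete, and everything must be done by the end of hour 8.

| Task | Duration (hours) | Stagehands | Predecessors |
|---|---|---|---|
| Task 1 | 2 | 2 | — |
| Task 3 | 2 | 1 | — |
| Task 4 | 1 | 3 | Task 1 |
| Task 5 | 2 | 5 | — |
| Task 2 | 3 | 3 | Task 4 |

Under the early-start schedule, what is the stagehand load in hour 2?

8

At early start, hour 2 has: Task 1, Task 3, Task 5.
Demand: 2 + 1 + 5 = 8.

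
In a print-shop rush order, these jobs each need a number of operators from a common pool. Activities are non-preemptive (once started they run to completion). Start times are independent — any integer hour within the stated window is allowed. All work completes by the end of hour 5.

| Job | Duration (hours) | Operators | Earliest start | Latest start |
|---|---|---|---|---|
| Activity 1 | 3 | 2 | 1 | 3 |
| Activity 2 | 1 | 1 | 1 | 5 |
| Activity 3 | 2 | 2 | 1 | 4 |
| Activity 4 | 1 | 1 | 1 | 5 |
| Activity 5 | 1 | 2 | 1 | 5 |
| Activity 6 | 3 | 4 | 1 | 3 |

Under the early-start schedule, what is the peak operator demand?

12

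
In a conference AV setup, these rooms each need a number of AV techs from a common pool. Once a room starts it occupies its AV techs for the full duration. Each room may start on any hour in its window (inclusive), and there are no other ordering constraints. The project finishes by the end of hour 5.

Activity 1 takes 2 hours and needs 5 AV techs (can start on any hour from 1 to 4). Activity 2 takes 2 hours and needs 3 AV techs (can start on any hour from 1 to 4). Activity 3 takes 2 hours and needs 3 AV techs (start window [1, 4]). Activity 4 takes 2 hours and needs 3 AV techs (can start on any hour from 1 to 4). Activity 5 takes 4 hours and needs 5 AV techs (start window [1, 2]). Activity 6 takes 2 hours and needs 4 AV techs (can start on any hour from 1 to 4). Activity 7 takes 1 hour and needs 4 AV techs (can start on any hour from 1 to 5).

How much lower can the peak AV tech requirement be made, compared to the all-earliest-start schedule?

Early-start peak: h1:27  h2:23  h3:5  h4:5  h5:0 ⇒ 27.
Leveled (Activity 1@1, Activity 2@3, Activity 3@3, Activity 4@3, Activity 5@1, Activity 6@1, Activity 7@5): h1:14  h2:14  h3:14  h4:14  h5:4 ⇒ 14.
Reduction 27 − 14 = 13.

13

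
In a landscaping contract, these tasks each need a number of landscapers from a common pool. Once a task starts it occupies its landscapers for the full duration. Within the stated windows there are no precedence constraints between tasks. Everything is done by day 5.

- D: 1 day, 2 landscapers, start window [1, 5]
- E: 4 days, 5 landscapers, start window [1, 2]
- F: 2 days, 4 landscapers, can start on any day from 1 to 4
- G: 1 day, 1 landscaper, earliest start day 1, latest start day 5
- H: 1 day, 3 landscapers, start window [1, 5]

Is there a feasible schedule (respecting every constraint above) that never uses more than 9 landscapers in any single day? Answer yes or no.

yes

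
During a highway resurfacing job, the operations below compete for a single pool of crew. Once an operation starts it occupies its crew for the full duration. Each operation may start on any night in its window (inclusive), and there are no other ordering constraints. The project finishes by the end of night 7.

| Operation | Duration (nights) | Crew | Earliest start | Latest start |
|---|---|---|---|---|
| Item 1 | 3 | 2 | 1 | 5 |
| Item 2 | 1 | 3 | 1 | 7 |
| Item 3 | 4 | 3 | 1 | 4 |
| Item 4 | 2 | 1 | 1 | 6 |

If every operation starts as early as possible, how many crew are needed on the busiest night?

9

Early-start schedule: Item 1@1, Item 2@1, Item 3@1, Item 4@1.
Load per night: night 1: 9, night 2: 6, night 3: 5, night 4: 3, night 5: 0, night 6: 0, night 7: 0.
Peak is 9.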